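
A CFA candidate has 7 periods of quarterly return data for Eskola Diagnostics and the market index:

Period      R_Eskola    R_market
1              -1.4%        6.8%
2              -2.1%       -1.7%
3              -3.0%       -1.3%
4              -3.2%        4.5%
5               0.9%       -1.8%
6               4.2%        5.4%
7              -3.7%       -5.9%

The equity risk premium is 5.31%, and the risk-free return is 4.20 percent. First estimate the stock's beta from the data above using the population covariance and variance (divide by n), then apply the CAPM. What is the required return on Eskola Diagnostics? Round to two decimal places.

Mean R_i = (-1.4 − 2.1 − 3.0 − 3.2 + 0.9 + 4.2 − 3.7) / 7 = -1.1857%
Mean R_m = (6.8 − 1.7 − 1.3 + 4.5 − 1.8 + 5.4 − 5.9) / 7 = 0.8571%
Σ(R_i − R̄_i)(R_m − R̄_m) = 33.5543  ⇒  Cov = 33.5543 / 7 = 4.7935
Σ(R_m − R̄_m)² = 133.1371  ⇒  Var(R_m) = 133.1371 / 7 = 19.0196
β = Cov / Var(R_m) = 4.7935 / 19.0196 = 0.2520
E(R) = R_f + β × MRP = 4.20% + 0.2520 × 5.31% = 5.54%

5.54%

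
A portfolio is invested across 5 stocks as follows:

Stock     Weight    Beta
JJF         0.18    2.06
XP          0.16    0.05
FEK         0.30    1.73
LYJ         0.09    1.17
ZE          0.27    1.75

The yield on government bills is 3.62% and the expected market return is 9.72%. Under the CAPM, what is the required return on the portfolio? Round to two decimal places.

12.62%

β_P = Σ w_i β_i = 0.18×2.06 + 0.16×0.05 + 0.30×1.73 + 0.09×1.17 + 0.27×1.75 = 1.4756
MRP = 9.72% − 3.62% = 6.10%
E(R_P) = R_f + β_P × MRP = 3.62% + 1.4756 × 6.10% = 12.62%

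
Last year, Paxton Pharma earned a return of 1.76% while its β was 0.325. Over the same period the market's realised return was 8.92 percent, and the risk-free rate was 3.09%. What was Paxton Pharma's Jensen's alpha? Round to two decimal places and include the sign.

-3.22%

Market excess return = 8.92% − 3.09% = 5.83%
CAPM benchmark = R_f + β(R_m − R_f) = 3.09% + 0.325 × 5.83% = 4.98475%
α = actual − benchmark = 1.76% − 4.98475% = -3.22%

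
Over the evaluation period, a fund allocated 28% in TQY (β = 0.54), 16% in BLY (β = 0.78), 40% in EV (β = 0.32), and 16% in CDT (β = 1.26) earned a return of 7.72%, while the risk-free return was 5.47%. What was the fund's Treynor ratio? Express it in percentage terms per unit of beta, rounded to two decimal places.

3.72%

β_P = 0.28×0.54 + 0.16×0.78 + 0.40×0.32 + 0.16×1.26 = 0.6056
Treynor = (R_P − R_f) / β_P = (7.72% − 5.47%) / 0.6056 = 2.25% / 0.6056 = 3.72%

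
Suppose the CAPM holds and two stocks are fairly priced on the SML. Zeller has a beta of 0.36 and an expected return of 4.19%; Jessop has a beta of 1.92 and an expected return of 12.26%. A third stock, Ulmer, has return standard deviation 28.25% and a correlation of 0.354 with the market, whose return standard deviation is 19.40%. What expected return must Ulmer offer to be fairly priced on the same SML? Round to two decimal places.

MRP = (12.26% − 4.19%) / (1.92 − 0.36) = 5.1731%
R_f = 4.19% − 0.36 × 5.1731% = 2.3277%
β_Ulmer = ρ·σ_i/σ_m = 0.354 × 28.25 / 19.40 = 0.5155
E(R_Ulmer) = R_f + β × MRP = 2.3277% + 0.5155 × 5.1731% = 4.99%

4.99%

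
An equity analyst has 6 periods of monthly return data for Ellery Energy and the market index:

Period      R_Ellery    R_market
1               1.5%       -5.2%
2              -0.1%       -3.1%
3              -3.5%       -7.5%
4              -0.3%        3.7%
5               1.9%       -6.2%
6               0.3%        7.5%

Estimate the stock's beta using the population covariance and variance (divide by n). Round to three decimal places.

Mean R_i = (1.5 − 0.1 − 3.5 − 0.3 + 1.9 + 0.3) / 6 = -0.0333%
Mean R_m = (-5.2 − 3.1 − 7.5 + 3.7 − 6.2 + 7.5) / 6 = -1.8000%
Σ(R_i − R̄_i)(R_m − R̄_m) = 7.7600  ⇒  Cov = 7.7600 / 6 = 1.2933
Σ(R_m − R̄_m)² = 181.8400  ⇒  Var(R_m) = 181.8400 / 6 = 30.3067
β = Cov / Var(R_m) = 1.2933 / 30.3067 = 0.0427

0.043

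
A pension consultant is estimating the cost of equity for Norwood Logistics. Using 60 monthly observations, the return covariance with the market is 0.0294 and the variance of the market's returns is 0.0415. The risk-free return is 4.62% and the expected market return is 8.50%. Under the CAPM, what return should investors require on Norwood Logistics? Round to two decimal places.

7.37%

β = Cov(R_i, R_m) / Var(R_m) = 0.0294 / 0.0415 = 0.7084
MRP = 8.50% − 4.62% = 3.88%
E(R) = R_f + β × MRP = 4.62% + 0.7084 × 3.88% = 7.37%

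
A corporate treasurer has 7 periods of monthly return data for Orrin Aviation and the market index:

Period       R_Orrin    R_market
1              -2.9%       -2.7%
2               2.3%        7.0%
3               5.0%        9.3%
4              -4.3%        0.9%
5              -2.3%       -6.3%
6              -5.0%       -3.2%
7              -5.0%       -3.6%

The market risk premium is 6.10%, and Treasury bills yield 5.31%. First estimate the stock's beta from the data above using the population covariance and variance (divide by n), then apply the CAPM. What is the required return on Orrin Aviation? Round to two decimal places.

Mean R_i = (-2.9 + 2.3 + 5.0 − 4.3 − 2.3 − 5.0 − 5.0) / 7 = -1.7429%
Mean R_m = (-2.7 + 7.0 + 9.3 + 0.9 − 6.3 − 3.2 − 3.6) / 7 = 0.2000%
Σ(R_i − R̄_i)(R_m − R̄_m) = 117.4900  ⇒  Cov = 117.4900 / 7 = 16.7843
Σ(R_m − R̄_m)² = 206.2000  ⇒  Var(R_m) = 206.2000 / 7 = 29.4571
β = Cov / Var(R_m) = 16.7843 / 29.4571 = 0.5698
E(R) = R_f + β × MRP = 5.31% + 0.5698 × 6.10% = 8.79%

8.79%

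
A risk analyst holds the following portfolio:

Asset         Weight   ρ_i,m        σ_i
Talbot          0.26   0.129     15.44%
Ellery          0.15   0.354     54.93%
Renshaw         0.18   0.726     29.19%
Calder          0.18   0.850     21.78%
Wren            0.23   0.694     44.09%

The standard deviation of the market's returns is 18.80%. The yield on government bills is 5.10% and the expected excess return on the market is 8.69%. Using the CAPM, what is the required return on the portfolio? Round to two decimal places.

β_Talbot = 0.129 × 15.44% / 18.80% = 0.1059
β_Ellery = 0.354 × 54.93% / 18.80% = 1.0343
β_Renshaw = 0.726 × 29.19% / 18.80% = 1.1272
β_Calder = 0.850 × 21.78% / 18.80% = 0.9847
β_Wren = 0.694 × 44.09% / 18.80% = 1.6276
β_P = Σ w_i β_i = 0.26×0.1059 + 0.15×1.0343 + 0.18×1.1272 + 0.18×0.9847 + 0.23×1.6276 = 0.9372
E(R_P) = R_f + β_P × MRP = 5.10% + 0.9372 × 8.69% = 13.24%

13.24%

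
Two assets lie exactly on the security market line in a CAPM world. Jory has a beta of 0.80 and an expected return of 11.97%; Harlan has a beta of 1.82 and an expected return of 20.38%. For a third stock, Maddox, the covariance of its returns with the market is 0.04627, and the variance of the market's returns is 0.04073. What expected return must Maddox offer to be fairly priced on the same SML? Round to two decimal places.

MRP = (20.38% − 11.97%) / (1.82 − 0.80) = 8.2451%
R_f = 11.97% − 0.80 × 8.2451% = 5.3739%
β_Maddox = Cov / Var(R_m) = 0.04627 / 0.04073 = 1.1360
E(R_Maddox) = R_f + β × MRP = 5.3739% + 1.1360 × 8.2451% = 14.74%

14.74%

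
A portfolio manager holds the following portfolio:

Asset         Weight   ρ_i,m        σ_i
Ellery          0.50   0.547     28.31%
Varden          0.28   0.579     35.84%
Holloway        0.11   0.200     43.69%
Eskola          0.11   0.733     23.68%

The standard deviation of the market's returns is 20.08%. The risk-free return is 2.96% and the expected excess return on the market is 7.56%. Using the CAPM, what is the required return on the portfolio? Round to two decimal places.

β_Ellery = 0.547 × 28.31% / 20.08% = 0.7712
β_Varden = 0.579 × 35.84% / 20.08% = 1.0334
β_Holloway = 0.200 × 43.69% / 20.08% = 0.4352
β_Eskola = 0.733 × 23.68% / 20.08% = 0.8644
β_P = Σ w_i β_i = 0.50×0.7712 + 0.28×1.0334 + 0.11×0.4352 + 0.11×0.8644 = 0.8179
E(R_P) = R_f + β_P × MRP = 2.96% + 0.8179 × 7.56% = 9.14%

9.14%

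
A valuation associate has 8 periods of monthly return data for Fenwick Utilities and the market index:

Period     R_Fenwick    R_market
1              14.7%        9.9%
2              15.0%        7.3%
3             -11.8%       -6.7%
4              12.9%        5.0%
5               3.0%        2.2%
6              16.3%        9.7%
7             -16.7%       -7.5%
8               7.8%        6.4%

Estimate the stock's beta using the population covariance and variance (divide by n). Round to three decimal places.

Mean R_i = (14.7 + 15.0 − 11.8 + 12.9 + 3.0 + 16.3 − 16.7 + 7.8) / 8 = 5.1500%
Mean R_m = (9.9 + 7.3 − 6.7 + 5.0 + 2.2 + 9.7 − 7.5 + 6.4) / 8 = 3.2875%
Σ(R_i − R̄_i)(R_m − R̄_m) = 603.0250  ⇒  Cov = 603.0250 / 8 = 75.3781
Σ(R_m − R̄_m)² = 330.8688  ⇒  Var(R_m) = 330.8688 / 8 = 41.3586
β = Cov / Var(R_m) = 75.3781 / 41.3586 = 1.8225

1.823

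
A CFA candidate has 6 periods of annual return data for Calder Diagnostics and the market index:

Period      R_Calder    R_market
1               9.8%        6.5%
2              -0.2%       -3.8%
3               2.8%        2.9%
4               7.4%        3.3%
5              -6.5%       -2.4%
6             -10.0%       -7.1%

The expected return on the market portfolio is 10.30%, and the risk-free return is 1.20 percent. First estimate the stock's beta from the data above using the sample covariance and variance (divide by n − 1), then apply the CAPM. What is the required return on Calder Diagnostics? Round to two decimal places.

13.87%

Mean R_i = (9.8 − 0.2 + 2.8 + 7.4 − 6.5 − 10.0) / 6 = 0.5500%
Mean R_m = (6.5 − 3.8 + 2.9 + 3.3 − 2.4 − 7.1) / 6 = -0.1000%
Σ(R_i − R̄_i)(R_m − R̄_m) = 183.9300  ⇒  Cov = 183.9300 / 5 = 36.7860
Σ(R_m − R̄_m)² = 132.1000  ⇒  Var(R_m) = 132.1000 / 5 = 26.4200
β = Cov / Var(R_m) = 36.7860 / 26.4200 = 1.3924
MRP = 10.30% − 1.20% = 9.10%
E(R) = R_f + β × MRP = 1.20% + 1.3924 × 9.10% = 13.87%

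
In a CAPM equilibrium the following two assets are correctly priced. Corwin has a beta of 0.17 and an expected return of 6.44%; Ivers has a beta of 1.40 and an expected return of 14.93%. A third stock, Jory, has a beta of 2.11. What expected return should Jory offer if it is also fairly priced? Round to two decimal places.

MRP (SML slope) = (14.93% − 6.44%) / (1.40 − 0.17) = 8.49% / 1.23 = 6.9024%
R_f (intercept) = 6.44% − 0.17 × 6.9024% = 5.2666%
E(R_Jory) = R_f + β × MRP = 5.2666% + 2.11 × 6.9024% = 19.83%

19.83%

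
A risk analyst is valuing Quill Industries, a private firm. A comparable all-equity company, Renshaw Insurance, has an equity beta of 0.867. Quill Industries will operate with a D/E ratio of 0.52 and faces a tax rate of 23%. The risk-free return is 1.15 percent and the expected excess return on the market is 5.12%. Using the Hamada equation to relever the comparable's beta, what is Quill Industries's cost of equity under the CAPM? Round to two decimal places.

β_L = β_U × [1 + (1 − t)(D/E)] = 0.867 × [1 + (1 − 0.23) × 0.52]
    = 0.867 × [1 + 0.77 × 0.52] = 0.867 × 1.4004 = 1.2141
E(R) = R_f + β_L × MRP = 1.15% + 1.2141 × 5.12% = 7.37%

7.37%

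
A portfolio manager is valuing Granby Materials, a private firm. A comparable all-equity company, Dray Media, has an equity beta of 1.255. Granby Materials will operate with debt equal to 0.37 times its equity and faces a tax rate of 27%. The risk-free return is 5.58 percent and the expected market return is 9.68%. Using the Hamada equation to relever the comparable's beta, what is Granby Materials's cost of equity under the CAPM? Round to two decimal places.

β_L = β_U × [1 + (1 − t)(D/E)] = 1.255 × [1 + (1 − 0.27) × 0.37]
    = 1.255 × [1 + 0.73 × 0.37] = 1.255 × 1.2701 = 1.5940
MRP = 9.68% − 5.58% = 4.10%
E(R) = R_f + β_L × MRP = 5.58% + 1.5940 × 4.10% = 12.12%

12.12%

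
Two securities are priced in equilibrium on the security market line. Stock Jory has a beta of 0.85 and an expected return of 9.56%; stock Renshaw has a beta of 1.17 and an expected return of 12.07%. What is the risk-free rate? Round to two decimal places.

2.89%

Both satisfy E(R) = R_f + β·MRP, so the slope of the SML is
MRP = (12.07% − 9.56%) / (1.17 − 0.85) = 2.51% / 0.32 = 7.8438%
R_f = E(R_Jory) − β_Jory·MRP = 9.56% − 0.85 × 7.8438% = 2.8928%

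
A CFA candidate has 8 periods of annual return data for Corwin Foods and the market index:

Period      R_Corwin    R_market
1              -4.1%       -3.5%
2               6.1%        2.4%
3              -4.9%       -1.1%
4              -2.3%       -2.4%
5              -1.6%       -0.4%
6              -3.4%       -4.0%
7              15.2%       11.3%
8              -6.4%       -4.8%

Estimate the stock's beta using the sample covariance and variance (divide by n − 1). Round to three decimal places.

Mean R_i = (-4.1 + 6.1 − 4.9 − 2.3 − 1.6 − 3.4 + 15.2 − 6.4) / 8 = -0.1750%
Mean R_m = (-3.5 + 2.4 − 1.1 − 2.4 − 0.4 − 4.0 + 11.3 − 4.8) / 8 = -0.3125%
Σ(R_i − R̄_i)(R_m − R̄_m) = 256.1825  ⇒  Cov = 256.1825 / 7 = 36.5975
Σ(R_m − R̄_m)² = 191.0888  ⇒  Var(R_m) = 191.0888 / 7 = 27.2984
β = Cov / Var(R_m) = 36.5975 / 27.2984 = 1.3406

1.341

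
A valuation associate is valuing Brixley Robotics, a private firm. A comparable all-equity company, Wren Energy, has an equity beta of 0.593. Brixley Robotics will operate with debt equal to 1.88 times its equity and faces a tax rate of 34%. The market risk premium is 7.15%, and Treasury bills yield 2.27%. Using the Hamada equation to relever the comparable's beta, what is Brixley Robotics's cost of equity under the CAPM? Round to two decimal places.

11.77%

β_L = β_U × [1 + (1 − t)(D/E)] = 0.593 × [1 + (1 − 0.34) × 1.88]
    = 0.593 × [1 + 0.66 × 1.88] = 0.593 × 2.2408 = 1.3288
E(R) = R_f + β_L × MRP = 2.27% + 1.3288 × 7.15% = 11.77%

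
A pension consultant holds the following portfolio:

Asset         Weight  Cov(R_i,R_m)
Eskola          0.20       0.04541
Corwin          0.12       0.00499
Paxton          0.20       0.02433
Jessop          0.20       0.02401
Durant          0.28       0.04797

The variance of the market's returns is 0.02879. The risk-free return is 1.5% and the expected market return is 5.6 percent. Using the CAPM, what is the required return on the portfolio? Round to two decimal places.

6.17%

β_Eskola = 0.04541 / 0.02879 = 1.5773
β_Corwin = 0.00499 / 0.02879 = 0.1733
β_Paxton = 0.02433 / 0.02879 = 0.8451
β_Jessop = 0.02401 / 0.02879 = 0.8340
β_Durant = 0.04797 / 0.02879 = 1.6662
β_P = Σ w_i β_i = 0.20×1.5773 + 0.12×0.1733 + 0.20×0.8451 + 0.20×0.8340 + 0.28×1.6662 = 1.1386
MRP = 5.6% − 1.5% = 4.10%
E(R_P) = R_f + β_P × MRP = 1.5% + 1.1386 × 4.1% = 6.17%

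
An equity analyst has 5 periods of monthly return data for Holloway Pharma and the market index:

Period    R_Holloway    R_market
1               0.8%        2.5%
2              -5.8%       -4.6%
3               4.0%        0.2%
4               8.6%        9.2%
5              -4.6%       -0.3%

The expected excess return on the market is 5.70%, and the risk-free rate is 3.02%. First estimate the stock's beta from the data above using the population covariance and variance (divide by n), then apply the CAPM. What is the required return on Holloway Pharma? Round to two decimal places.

8.91%

Mean R_i = (0.8 − 5.8 + 4.0 + 8.6 − 4.6) / 5 = 0.6000%
Mean R_m = (2.5 − 4.6 + 0.2 + 9.2 − 0.3) / 5 = 1.4000%
Σ(R_i − R̄_i)(R_m − R̄_m) = 105.7800  ⇒  Cov = 105.7800 / 5 = 21.1560
Σ(R_m − R̄_m)² = 102.3800  ⇒  Var(R_m) = 102.3800 / 5 = 20.4760
β = Cov / Var(R_m) = 21.1560 / 20.4760 = 1.0332
E(R) = R_f + β × MRP = 3.02% + 1.0332 × 5.70% = 8.91%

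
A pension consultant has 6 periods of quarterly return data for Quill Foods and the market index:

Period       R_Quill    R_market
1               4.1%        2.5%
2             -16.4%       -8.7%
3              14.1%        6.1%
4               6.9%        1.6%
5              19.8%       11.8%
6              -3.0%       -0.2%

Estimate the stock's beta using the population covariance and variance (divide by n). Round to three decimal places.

1.844

Mean R_i = (4.1 − 16.4 + 14.1 + 6.9 + 19.8 − 3.0) / 6 = 4.2500%
Mean R_m = (2.5 − 8.7 + 6.1 + 1.6 + 11.8 − 0.2) / 6 = 2.1833%
Σ(R_i − R̄_i)(R_m − R̄_m) = 428.5450  ⇒  Cov = 428.5450 / 6 = 71.4242
Σ(R_m − R̄_m)² = 232.3883  ⇒  Var(R_m) = 232.3883 / 6 = 38.7314
β = Cov / Var(R_m) = 71.4242 / 38.7314 = 1.8441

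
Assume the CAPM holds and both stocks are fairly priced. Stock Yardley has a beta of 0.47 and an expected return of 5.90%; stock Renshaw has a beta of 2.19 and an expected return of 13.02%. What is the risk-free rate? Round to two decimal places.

3.95%

Both satisfy E(R) = R_f + β·MRP, so the slope of the SML is
MRP = (13.02% − 5.90%) / (2.19 − 0.47) = 7.12% / 1.72 = 4.1395%
R_f = E(R_Yardley) − β_Yardley·MRP = 5.90% − 0.47 × 4.1395% = 3.9544%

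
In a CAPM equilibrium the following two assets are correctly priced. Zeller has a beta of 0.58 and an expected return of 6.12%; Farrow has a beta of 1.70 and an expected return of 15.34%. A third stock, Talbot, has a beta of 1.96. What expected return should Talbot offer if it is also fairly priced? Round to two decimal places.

MRP (SML slope) = (15.34% − 6.12%) / (1.70 − 0.58) = 9.22% / 1.12 = 8.2321%
R_f (intercept) = 6.12% − 0.58 × 8.2321% = 1.3454%
E(R_Talbot) = R_f + β × MRP = 1.3454% + 1.96 × 8.2321% = 17.48%

17.48%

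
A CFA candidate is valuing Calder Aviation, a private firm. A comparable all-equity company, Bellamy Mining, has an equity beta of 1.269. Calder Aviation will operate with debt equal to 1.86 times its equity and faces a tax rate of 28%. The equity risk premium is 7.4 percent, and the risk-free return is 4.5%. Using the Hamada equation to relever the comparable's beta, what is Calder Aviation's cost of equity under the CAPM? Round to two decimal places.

β_L = β_U × [1 + (1 − t)(D/E)] = 1.269 × [1 + (1 − 0.28) × 1.86]
    = 1.269 × [1 + 0.72 × 1.86] = 1.269 × 2.3392 = 2.9684
E(R) = R_f + β_L × MRP = 4.5% + 2.9684 × 7.4% = 26.47%

26.47%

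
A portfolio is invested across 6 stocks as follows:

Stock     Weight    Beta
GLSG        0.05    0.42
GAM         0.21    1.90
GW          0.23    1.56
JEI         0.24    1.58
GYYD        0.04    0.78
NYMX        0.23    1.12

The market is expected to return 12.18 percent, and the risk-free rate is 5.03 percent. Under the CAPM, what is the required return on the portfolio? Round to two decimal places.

15.37%

β_P = Σ w_i β_i = 0.05×0.42 + 0.21×1.90 + 0.23×1.56 + 0.24×1.58 + 0.04×0.78 + 0.23×1.12 = 1.4468
MRP = 12.18% − 5.03% = 7.15%
E(R_P) = R_f + β_P × MRP = 5.03% + 1.4468 × 7.15% = 15.37%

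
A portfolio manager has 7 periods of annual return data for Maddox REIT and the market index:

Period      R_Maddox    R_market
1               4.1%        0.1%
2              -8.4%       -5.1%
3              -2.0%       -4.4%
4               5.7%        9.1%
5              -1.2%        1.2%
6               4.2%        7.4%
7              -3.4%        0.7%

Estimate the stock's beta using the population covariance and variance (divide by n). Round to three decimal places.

0.764

Mean R_i = (4.1 − 8.4 − 2.0 + 5.7 − 1.2 + 4.2 − 3.4) / 7 = -0.1429%
Mean R_m = (0.1 − 5.1 − 4.4 + 9.1 + 1.2 + 7.4 + 0.7) / 7 = 1.2857%
Σ(R_i − R̄_i)(R_m − R̄_m) = 132.4657  ⇒  Cov = 132.4657 / 7 = 18.9237
Σ(R_m − R̄_m)² = 173.3086  ⇒  Var(R_m) = 173.3086 / 7 = 24.7584
β = Cov / Var(R_m) = 18.9237 / 24.7584 = 0.7643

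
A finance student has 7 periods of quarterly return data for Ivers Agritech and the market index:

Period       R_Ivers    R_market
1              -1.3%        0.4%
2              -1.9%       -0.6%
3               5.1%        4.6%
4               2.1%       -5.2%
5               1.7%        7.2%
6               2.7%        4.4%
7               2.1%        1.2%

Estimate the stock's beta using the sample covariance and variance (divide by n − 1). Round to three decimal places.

0.216

Mean R_i = (-1.3 − 1.9 + 5.1 + 2.1 + 1.7 + 2.7 + 2.1) / 7 = 1.5000%
Mean R_m = (0.4 − 0.6 + 4.6 − 5.2 + 7.2 + 4.4 + 1.2) / 7 = 1.7143%
Σ(R_i − R̄_i)(R_m − R̄_m) = 21.8000  ⇒  Cov = 21.8000 / 6 = 3.6333
Σ(R_m − R̄_m)² = 100.7886  ⇒  Var(R_m) = 100.7886 / 6 = 16.7981
β = Cov / Var(R_m) = 3.6333 / 16.7981 = 0.2163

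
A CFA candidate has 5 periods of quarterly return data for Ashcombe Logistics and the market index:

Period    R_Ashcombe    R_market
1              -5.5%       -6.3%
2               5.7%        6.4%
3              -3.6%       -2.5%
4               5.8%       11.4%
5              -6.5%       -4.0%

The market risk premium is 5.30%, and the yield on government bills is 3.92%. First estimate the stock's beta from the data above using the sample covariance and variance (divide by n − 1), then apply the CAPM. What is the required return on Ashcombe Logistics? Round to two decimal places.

8.02%

Mean R_i = (-5.5 + 5.7 − 3.6 + 5.8 − 6.5) / 5 = -0.8200%
Mean R_m = (-6.3 + 6.4 − 2.5 + 11.4 − 4.0) / 5 = 1.0000%
Σ(R_i − R̄_i)(R_m − R̄_m) = 176.3500  ⇒  Cov = 176.3500 / 4 = 44.0875
Σ(R_m − R̄_m)² = 227.8600  ⇒  Var(R_m) = 227.8600 / 4 = 56.9650
β = Cov / Var(R_m) = 44.0875 / 56.9650 = 0.7739
E(R) = R_f + β × MRP = 3.92% + 0.7739 × 5.30% = 8.02%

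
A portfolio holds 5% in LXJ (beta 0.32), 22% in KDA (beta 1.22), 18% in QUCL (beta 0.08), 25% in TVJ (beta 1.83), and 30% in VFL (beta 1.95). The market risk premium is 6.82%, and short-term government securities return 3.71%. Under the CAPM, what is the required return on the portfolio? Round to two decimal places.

12.86%

β_P = Σ w_i β_i = 0.05×0.32 + 0.22×1.22 + 0.18×0.08 + 0.25×1.83 + 0.30×1.95 = 1.3413
E(R_P) = R_f + β_P × MRP = 3.71% + 1.3413 × 6.82% = 12.86%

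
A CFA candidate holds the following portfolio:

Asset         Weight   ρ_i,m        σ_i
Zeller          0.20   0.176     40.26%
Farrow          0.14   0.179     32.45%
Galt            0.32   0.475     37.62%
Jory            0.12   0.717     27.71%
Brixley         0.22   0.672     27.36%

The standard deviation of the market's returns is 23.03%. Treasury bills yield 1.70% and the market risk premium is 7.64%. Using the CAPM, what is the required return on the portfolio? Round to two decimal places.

6.47%

β_Zeller = 0.176 × 40.26% / 23.03% = 0.3077
β_Farrow = 0.179 × 32.45% / 23.03% = 0.2522
β_Galt = 0.475 × 37.62% / 23.03% = 0.7759
β_Jory = 0.717 × 27.71% / 23.03% = 0.8627
β_Brixley = 0.672 × 27.36% / 23.03% = 0.7983
β_P = Σ w_i β_i = 0.20×0.3077 + 0.14×0.2522 + 0.32×0.7759 + 0.12×0.8627 + 0.22×0.7983 = 0.6243
E(R_P) = R_f + β_P × MRP = 1.70% + 0.6243 × 7.64% = 6.47%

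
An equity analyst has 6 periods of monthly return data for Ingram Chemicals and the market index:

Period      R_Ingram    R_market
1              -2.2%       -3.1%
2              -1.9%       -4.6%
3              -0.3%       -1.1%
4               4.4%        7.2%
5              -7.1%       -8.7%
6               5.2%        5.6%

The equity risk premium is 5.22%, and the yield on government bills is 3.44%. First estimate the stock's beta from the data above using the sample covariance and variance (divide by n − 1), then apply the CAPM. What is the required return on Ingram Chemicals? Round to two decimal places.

Mean R_i = (-2.2 − 1.9 − 0.3 + 4.4 − 7.1 + 5.2) / 6 = -0.3167%
Mean R_m = (-3.1 − 4.6 − 1.1 + 7.2 − 8.7 + 5.6) / 6 = -0.7833%
Σ(R_i − R̄_i)(R_m − R̄_m) = 136.9717  ⇒  Cov = 136.9717 / 5 = 27.3943
Σ(R_m − R̄_m)² = 187.1883  ⇒  Var(R_m) = 187.1883 / 5 = 37.4377
β = Cov / Var(R_m) = 27.3943 / 37.4377 = 0.7317
E(R) = R_f + β × MRP = 3.44% + 0.7317 × 5.22% = 7.26%

7.26%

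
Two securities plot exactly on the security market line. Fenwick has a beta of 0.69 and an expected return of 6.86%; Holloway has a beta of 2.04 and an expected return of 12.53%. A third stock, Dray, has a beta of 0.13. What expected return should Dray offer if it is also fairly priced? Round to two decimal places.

4.51%

MRP (SML slope) = (12.53% − 6.86%) / (2.04 − 0.69) = 5.67% / 1.35 = 4.2000%
R_f (intercept) = 6.86% − 0.69 × 4.2000% = 3.9620%
E(R_Dray) = R_f + β × MRP = 3.9620% + 0.13 × 4.2000% = 4.51%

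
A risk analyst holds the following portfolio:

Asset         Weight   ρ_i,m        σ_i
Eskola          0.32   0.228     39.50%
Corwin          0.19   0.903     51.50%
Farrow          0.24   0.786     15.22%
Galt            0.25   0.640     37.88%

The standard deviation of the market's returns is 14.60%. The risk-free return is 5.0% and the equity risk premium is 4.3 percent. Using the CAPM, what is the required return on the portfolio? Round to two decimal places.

β_Eskola = 0.228 × 39.50% / 14.60% = 0.6168
β_Corwin = 0.903 × 51.50% / 14.60% = 3.1852
β_Farrow = 0.786 × 15.22% / 14.60% = 0.8194
β_Galt = 0.640 × 37.88% / 14.60% = 1.6605
β_P = Σ w_i β_i = 0.32×0.6168 + 0.19×3.1852 + 0.24×0.8194 + 0.25×1.6605 = 1.4143
E(R_P) = R_f + β_P × MRP = 5.0% + 1.4143 × 4.3% = 11.08%

11.08%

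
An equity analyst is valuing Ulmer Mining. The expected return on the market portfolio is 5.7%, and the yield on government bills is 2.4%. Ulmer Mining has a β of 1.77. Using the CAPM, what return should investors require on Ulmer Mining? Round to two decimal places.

8.24%

Market risk premium = E(R_m) − R_f = 5.7% − 2.4% = 3.30%
E(R) = R_f + β × MRP = 2.4% + 1.77 × 3.3% = 8.24%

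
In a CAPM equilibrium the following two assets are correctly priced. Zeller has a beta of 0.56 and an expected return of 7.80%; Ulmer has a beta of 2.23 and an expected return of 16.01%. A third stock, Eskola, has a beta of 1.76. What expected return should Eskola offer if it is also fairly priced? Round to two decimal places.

MRP (SML slope) = (16.01% − 7.80%) / (2.23 − 0.56) = 8.21% / 1.67 = 4.9162%
R_f (intercept) = 7.80% − 0.56 × 4.9162% = 5.0469%
E(R_Eskola) = R_f + β × MRP = 5.0469% + 1.76 × 4.9162% = 13.70%

13.70%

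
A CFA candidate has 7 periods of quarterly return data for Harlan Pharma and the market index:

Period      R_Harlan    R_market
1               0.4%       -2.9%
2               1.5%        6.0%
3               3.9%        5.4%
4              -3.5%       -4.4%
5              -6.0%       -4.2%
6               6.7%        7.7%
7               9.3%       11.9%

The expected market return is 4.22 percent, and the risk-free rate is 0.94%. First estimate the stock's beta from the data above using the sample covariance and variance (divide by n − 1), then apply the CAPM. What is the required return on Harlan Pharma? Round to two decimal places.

3.46%

Mean R_i = (0.4 + 1.5 + 3.9 − 3.5 − 6.0 + 6.7 + 9.3) / 7 = 1.7571%
Mean R_m = (-2.9 + 6.0 + 5.4 − 4.4 − 4.2 + 7.7 + 11.9) / 7 = 2.7857%
Σ(R_i − R̄_i)(R_m − R̄_m) = 197.4957  ⇒  Cov = 197.4957 / 6 = 32.9160
Σ(R_m − R̄_m)² = 257.1486  ⇒  Var(R_m) = 257.1486 / 6 = 42.8581
β = Cov / Var(R_m) = 32.9160 / 42.8581 = 0.7680
MRP = 4.22% − 0.94% = 3.28%
E(R) = R_f + β × MRP = 0.94% + 0.7680 × 3.28% = 3.46%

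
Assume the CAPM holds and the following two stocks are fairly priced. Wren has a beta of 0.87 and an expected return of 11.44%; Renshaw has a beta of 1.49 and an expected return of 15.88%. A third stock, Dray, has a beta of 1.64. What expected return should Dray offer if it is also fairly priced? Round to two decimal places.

16.95%

MRP (SML slope) = (15.88% − 11.44%) / (1.49 − 0.87) = 4.44% / 0.62 = 7.1613%
R_f (intercept) = 11.44% − 0.87 × 7.1613% = 5.2097%
E(R_Dray) = R_f + β × MRP = 5.2097% + 1.64 × 7.1613% = 16.95%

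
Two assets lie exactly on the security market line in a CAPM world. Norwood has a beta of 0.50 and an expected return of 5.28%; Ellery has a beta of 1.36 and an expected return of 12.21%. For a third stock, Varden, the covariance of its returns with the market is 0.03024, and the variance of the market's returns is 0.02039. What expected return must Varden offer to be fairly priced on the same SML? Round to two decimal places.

MRP = (12.21% − 5.28%) / (1.36 − 0.50) = 8.0581%
R_f = 5.28% − 0.50 × 8.0581% = 1.2510%
β_Varden = Cov / Var(R_m) = 0.03024 / 0.02039 = 1.4831
E(R_Varden) = R_f + β × MRP = 1.2510% + 1.4831 × 8.0581% = 13.20%

13.20%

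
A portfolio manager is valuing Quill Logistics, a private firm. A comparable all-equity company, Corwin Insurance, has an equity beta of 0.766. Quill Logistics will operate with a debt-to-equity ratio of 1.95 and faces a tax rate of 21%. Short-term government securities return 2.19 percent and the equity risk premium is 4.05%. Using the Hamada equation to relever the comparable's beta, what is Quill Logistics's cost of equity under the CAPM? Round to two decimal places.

β_L = β_U × [1 + (1 − t)(D/E)] = 0.766 × [1 + (1 − 0.21) × 1.95]
    = 0.766 × [1 + 0.79 × 1.95] = 0.766 × 2.5405 = 1.9460
E(R) = R_f + β_L × MRP = 2.19% + 1.9460 × 4.05% = 10.07%

10.07%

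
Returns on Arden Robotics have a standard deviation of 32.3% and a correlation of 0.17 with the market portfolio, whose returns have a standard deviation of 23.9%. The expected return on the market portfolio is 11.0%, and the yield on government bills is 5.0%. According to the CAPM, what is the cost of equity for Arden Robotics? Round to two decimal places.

6.38%

β = ρ × σ_i / σ_m = 0.17 × 32.3% / 23.9% = 0.2297
MRP = 11.0% − 5.0% = 6.00%
E(R) = 5.0% + 0.2297 × 6.0% = 6.38%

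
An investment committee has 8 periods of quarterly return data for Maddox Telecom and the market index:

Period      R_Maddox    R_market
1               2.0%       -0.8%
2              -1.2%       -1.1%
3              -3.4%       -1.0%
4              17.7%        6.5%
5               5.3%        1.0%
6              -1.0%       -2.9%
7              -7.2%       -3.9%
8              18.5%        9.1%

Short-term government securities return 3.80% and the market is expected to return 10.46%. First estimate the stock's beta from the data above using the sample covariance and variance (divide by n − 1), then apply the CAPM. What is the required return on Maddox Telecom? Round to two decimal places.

17.26%

Mean R_i = (2.0 − 1.2 − 3.4 + 17.7 + 5.3 − 1.0 − 7.2 + 18.5) / 8 = 3.8375%
Mean R_m = (-0.8 − 1.1 − 1.0 + 6.5 + 1.0 − 2.9 − 3.9 + 9.1) / 8 = 0.8625%
Σ(R_i − R̄_i)(R_m − R̄_m) = 296.3213  ⇒  Cov = 296.3213 / 7 = 42.3316
Σ(R_m − R̄_m)² = 146.5788  ⇒  Var(R_m) = 146.5788 / 7 = 20.9398
β = Cov / Var(R_m) = 42.3316 / 20.9398 = 2.0216
MRP = 10.46% − 3.80% = 6.66%
E(R) = R_f + β × MRP = 3.80% + 2.0216 × 6.66% = 17.26%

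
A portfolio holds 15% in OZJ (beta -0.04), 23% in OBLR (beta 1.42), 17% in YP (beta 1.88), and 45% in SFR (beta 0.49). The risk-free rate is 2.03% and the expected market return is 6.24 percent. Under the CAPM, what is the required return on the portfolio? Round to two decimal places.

β_P = Σ w_i β_i = 0.15×-0.04 + 0.23×1.42 + 0.17×1.88 + 0.45×0.49 = 0.8607
MRP = 6.24% − 2.03% = 4.21%
E(R_P) = R_f + β_P × MRP = 2.03% + 0.8607 × 4.21% = 5.65%

5.65%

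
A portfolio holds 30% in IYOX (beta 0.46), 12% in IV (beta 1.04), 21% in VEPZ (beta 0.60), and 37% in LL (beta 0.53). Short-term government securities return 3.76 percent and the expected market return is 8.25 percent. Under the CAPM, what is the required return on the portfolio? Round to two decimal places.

6.39%

β_P = Σ w_i β_i = 0.30×0.46 + 0.12×1.04 + 0.21×0.60 + 0.37×0.53 = 0.5849
MRP = 8.25% − 3.76% = 4.49%
E(R_P) = R_f + β_P × MRP = 3.76% + 0.5849 × 4.49% = 6.39%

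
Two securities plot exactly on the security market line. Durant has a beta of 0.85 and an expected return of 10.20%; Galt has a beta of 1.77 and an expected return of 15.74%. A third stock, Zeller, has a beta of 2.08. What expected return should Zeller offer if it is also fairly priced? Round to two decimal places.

17.61%

MRP (SML slope) = (15.74% − 10.20%) / (1.77 − 0.85) = 5.54% / 0.92 = 6.0217%
R_f (intercept) = 10.20% − 0.85 × 6.0217% = 5.0816%
E(R_Zeller) = R_f + β × MRP = 5.0816% + 2.08 × 6.0217% = 17.61%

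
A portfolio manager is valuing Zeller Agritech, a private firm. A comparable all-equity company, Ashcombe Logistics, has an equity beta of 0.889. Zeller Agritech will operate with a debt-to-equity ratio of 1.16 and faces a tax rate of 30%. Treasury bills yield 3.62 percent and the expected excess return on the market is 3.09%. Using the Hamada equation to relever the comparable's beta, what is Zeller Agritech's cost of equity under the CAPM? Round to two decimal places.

β_L = β_U × [1 + (1 − t)(D/E)] = 0.889 × [1 + (1 − 0.30) × 1.16]
    = 0.889 × [1 + 0.70 × 1.16] = 0.889 × 1.8120 = 1.6109
E(R) = R_f + β_L × MRP = 3.62% + 1.6109 × 3.09% = 8.60%

8.60%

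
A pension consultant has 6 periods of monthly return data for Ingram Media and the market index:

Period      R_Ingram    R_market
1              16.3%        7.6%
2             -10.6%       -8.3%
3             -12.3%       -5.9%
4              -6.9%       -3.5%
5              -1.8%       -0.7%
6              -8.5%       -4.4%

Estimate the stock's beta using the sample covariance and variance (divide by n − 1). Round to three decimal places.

Mean R_i = (16.3 − 10.6 − 12.3 − 6.9 − 1.8 − 8.5) / 6 = -3.9667%
Mean R_m = (7.6 − 8.3 − 5.9 − 3.5 − 0.7 − 4.4) / 6 = -2.5333%
Σ(R_i − R̄_i)(R_m − R̄_m) = 286.9467  ⇒  Cov = 286.9467 / 5 = 57.3893
Σ(R_m − R̄_m)² = 155.0533  ⇒  Var(R_m) = 155.0533 / 5 = 31.0107
β = Cov / Var(R_m) = 57.3893 / 31.0107 = 1.8506

1.851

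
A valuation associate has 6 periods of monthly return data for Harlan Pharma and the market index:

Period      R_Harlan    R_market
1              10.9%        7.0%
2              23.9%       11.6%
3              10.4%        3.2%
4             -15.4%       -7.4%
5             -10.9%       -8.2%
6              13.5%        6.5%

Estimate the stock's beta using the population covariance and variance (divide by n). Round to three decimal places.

Mean R_i = (10.9 + 23.9 + 10.4 − 15.4 − 10.9 + 13.5) / 6 = 5.4000%
Mean R_m = (7.0 + 11.6 + 3.2 − 7.4 − 8.2 + 6.5) / 6 = 2.1167%
Σ(R_i − R̄_i)(R_m − R̄_m) = 609.3300  ⇒  Cov = 609.3300 / 6 = 101.5550
Σ(R_m − R̄_m)² = 331.1683  ⇒  Var(R_m) = 331.1683 / 6 = 55.1947
β = Cov / Var(R_m) = 101.5550 / 55.1947 = 1.8399

1.840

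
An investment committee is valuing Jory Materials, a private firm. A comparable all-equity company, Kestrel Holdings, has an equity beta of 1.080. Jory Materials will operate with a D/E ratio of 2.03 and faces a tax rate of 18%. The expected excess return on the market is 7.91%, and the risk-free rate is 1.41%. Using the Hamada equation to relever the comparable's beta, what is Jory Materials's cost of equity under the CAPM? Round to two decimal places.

24.17%

β_L = β_U × [1 + (1 − t)(D/E)] = 1.080 × [1 + (1 − 0.18) × 2.03]
    = 1.080 × [1 + 0.82 × 2.03] = 1.080 × 2.6646 = 2.8778
E(R) = R_f + β_L × MRP = 1.41% + 2.8778 × 7.91% = 24.17%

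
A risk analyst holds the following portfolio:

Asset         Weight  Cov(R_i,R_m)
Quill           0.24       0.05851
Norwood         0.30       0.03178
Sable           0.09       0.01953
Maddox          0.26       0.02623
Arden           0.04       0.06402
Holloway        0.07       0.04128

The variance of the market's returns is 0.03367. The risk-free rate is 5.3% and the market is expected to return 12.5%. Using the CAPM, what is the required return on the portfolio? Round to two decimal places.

13.34%

β_Quill = 0.05851 / 0.03367 = 1.7377
β_Norwood = 0.03178 / 0.03367 = 0.9439
β_Sable = 0.01953 / 0.03367 = 0.5800
β_Maddox = 0.02623 / 0.03367 = 0.7790
β_Arden = 0.06402 / 0.03367 = 1.9014
β_Holloway = 0.04128 / 0.03367 = 1.2260
β_P = Σ w_i β_i = 0.24×1.7377 + 0.30×0.9439 + 0.09×0.5800 + 0.26×0.7790 + 0.04×1.9014 + 0.07×1.2260 = 1.1168
MRP = 12.5% − 5.3% = 7.20%
E(R_P) = R_f + β_P × MRP = 5.3% + 1.1168 × 7.2% = 13.34%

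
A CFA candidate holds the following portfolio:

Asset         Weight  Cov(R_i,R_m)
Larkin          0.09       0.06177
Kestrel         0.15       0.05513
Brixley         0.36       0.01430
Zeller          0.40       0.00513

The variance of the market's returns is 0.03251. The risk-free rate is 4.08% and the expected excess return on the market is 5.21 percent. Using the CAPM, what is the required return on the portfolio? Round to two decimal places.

β_Larkin = 0.06177 / 0.03251 = 1.9000
β_Kestrel = 0.05513 / 0.03251 = 1.6958
β_Brixley = 0.01430 / 0.03251 = 0.4399
β_Zeller = 0.00513 / 0.03251 = 0.1578
β_P = Σ w_i β_i = 0.09×1.9000 + 0.15×1.6958 + 0.36×0.4399 + 0.40×0.1578 = 0.6469
E(R_P) = R_f + β_P × MRP = 4.08% + 0.6469 × 5.21% = 7.45%

7.45%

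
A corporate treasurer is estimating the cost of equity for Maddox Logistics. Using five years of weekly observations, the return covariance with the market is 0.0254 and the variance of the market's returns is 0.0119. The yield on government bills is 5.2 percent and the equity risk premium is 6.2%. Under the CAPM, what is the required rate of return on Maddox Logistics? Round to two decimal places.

β = Cov(R_i, R_m) / Var(R_m) = 0.0254 / 0.0119 = 2.1345
E(R) = R_f + β × MRP = 5.2% + 2.1345 × 6.2% = 18.43%

18.43%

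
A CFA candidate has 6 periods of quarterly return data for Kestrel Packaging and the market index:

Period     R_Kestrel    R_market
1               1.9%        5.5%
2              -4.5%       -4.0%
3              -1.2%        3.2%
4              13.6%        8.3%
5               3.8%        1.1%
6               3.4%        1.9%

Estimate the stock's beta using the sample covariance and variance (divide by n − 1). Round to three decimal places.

1.174

Mean R_i = (1.9 − 4.5 − 1.2 + 13.6 + 3.8 + 3.4) / 6 = 2.8333%
Mean R_m = (5.5 − 4.0 + 3.2 + 8.3 + 1.1 + 1.9) / 6 = 2.6667%
Σ(R_i − R̄_i)(R_m − R̄_m) = 102.7967  ⇒  Cov = 102.7967 / 5 = 20.5593
Σ(R_m − R̄_m)² = 87.5333  ⇒  Var(R_m) = 87.5333 / 5 = 17.5067
β = Cov / Var(R_m) = 20.5593 / 17.5067 = 1.1744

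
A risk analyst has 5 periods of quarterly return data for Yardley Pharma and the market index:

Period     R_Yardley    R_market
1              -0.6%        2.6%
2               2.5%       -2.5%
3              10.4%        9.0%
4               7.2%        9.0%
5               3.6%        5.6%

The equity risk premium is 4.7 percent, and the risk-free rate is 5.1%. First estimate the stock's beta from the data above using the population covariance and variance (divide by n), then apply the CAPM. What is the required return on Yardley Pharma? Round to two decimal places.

8.16%

Mean R_i = (-0.6 + 2.5 + 10.4 + 7.2 + 3.6) / 5 = 4.6200%
Mean R_m = (2.6 − 2.5 + 9.0 + 9.0 + 5.6) / 5 = 4.7400%
Σ(R_i − R̄_i)(R_m − R̄_m) = 61.2560  ⇒  Cov = 61.2560 / 5 = 12.2512
Σ(R_m − R̄_m)² = 94.0320  ⇒  Var(R_m) = 94.0320 / 5 = 18.8064
β = Cov / Var(R_m) = 12.2512 / 18.8064 = 0.6514
E(R) = R_f + β × MRP = 5.1% + 0.6514 × 4.7% = 8.16%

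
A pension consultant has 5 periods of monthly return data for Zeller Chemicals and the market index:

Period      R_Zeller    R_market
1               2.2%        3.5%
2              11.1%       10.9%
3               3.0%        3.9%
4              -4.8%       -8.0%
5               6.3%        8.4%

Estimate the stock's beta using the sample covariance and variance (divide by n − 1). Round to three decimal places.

Mean R_i = (2.2 + 11.1 + 3.0 − 4.8 + 6.3) / 5 = 3.5600%
Mean R_m = (3.5 + 10.9 + 3.9 − 8.0 + 8.4) / 5 = 3.7400%
Σ(R_i − R̄_i)(R_m − R̄_m) = 165.1380  ⇒  Cov = 165.1380 / 4 = 41.2845
Σ(R_m − R̄_m)² = 210.8920  ⇒  Var(R_m) = 210.8920 / 4 = 52.7230
β = Cov / Var(R_m) = 41.2845 / 52.7230 = 0.7830

0.783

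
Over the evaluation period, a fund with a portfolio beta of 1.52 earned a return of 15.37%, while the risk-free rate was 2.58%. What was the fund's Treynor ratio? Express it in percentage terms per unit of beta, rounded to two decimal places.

8.41%

Treynor = (R_P − R_f) / β_P = (15.37% − 2.58%) / 1.5200 = 12.79% / 1.5200 = 8.41%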